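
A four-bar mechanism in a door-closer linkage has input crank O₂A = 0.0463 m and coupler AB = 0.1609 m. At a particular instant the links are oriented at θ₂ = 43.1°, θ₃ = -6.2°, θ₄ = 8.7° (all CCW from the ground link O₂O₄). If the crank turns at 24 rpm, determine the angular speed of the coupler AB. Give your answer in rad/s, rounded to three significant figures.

ω₂ = 2.513 rad/s (from 24 rpm).
Differentiating the loop-closure r₂e^{iθ₂}+r₃e^{iθ₃}=r₁+r₄e^{iθ₄} gives r₂ω₂e^{iθ₂}+r₃ω₃e^{iθ₃}=r₄ω₄e^{iθ₄}.
Eliminating the other unknown: ω₃ = r₂ω₂ sin(θ₄−θ₂) / [r₃ sin(θ₃−θ₄)].
Numerator sine = -0.56497; denominator sine = -0.25713.
Result = 0.0463·2.513·(-0.56497) / (0.1609·(-0.25713)) = +1.589 rad/s; magnitude 1.589 rad/s.

1.59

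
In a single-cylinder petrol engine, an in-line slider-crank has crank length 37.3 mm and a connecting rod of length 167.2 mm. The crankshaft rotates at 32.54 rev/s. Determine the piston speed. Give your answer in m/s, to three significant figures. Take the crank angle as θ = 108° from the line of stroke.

ω = 2π·32.5 = 204.5 rad/s
For an in-line slider-crank, x = r cosθ + √(L² − r² sin²θ), so v = −rω sinθ·[1 + r cosθ/√(L² − r² sin²θ)].
With r = 0.0373 m, L = 0.1672 m, θ = 108°: √(L² − r² sin²θ) = 0.16339 m.
v = −0.0373·204.5·0.95106·[1 + 0.0373·-0.30902/0.16339] = -6.7413 m/s.
|v| = 6.7413 m/s.

6.74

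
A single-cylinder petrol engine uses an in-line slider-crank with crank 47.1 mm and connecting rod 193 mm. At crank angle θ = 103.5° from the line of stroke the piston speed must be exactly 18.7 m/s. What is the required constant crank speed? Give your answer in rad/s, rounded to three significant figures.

For an in-line slider-crank, |v_piston| = rω|sinθ|·[1 + r cosθ/√(L² − r² sin²θ)].
With r = 0.0471 m, L = 0.193 m, θ = 103.5°: the bracketed kinematic factor |dx/dθ| = 0.043113 m.
ω = v/|dx/dθ| = 18.7/0.043113 = 433.75 rad/s.

434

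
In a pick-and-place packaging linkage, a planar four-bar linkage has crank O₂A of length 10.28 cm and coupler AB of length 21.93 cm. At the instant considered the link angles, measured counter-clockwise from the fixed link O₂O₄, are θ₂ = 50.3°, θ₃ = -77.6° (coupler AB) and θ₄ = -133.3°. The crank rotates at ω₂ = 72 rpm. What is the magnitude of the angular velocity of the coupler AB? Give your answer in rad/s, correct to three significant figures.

ω₂ = 7.54 rad/s (from 72 rpm).
Differentiating the loop-closure r₂e^{iθ₂}+r₃e^{iθ₃}=r₁+r₄e^{iθ₄} gives r₂ω₂e^{iθ₂}+r₃ω₃e^{iθ₃}=r₄ω₄e^{iθ₄}.
Eliminating the other unknown: ω₃ = r₂ω₂ sin(θ₄−θ₂) / [r₃ sin(θ₃−θ₄)].
Numerator sine = +0.06279; denominator sine = +0.82610.
Result = 0.1028·7.54·(+0.06279) / (0.2193·(+0.82610)) = +0.26864 rad/s; magnitude 0.26864 rad/s.

0.269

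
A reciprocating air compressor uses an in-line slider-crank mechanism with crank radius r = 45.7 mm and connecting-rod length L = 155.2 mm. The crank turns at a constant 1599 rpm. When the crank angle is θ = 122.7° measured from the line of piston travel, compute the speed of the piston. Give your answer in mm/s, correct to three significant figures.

ω = 2π·1599/60 = 167.4 rad/s
For an in-line slider-crank, x = r cosθ + √(L² − r² sin²θ), so v = −rω sinθ·[1 + r cosθ/√(L² − r² sin²θ)].
With r = 0.0457 m, L = 0.1552 m, θ = 122.7°: √(L² − r² sin²θ) = 0.15036 m.
v = −0.0457·167.4·0.84151·[1 + 0.0457·-0.54024/0.15036] = -5.3821 m/s.
|v| = 5.3821 m/s = 5382.1 mm/s.

5380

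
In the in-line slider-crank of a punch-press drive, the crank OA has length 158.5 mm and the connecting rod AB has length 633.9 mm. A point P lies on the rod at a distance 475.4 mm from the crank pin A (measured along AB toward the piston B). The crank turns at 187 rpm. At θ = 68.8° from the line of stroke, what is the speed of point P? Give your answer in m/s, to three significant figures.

ω = 19.58 rad/s.  Crank-pin speed |V_A| = rω = 3.1038 m/s, perpendicular to OA.
Rod angle: sinφ = −(r/L) sinθ ⇒ φ = -13.481°; ω_rod = −rω cosθ/√(L²−r²sin²θ) = -1.8208 rad/s.
V_P = V_A + ω_rod × AP, with AP = 0.4754 m along the rod.
Components: V_Px = −rω sinθ − a·ω_rod·sinφ = -3.0956 m/s;  V_Py = rω cosθ + a·ω_rod·cosφ = +0.28065 m/s.
|V_P| = √(V_Px² + V_Py²) = 3.1083 m/s.

3.11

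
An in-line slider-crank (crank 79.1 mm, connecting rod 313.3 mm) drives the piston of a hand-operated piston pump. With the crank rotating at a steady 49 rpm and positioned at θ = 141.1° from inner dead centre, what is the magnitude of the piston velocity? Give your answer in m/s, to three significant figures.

0.204

ω = 2π·49/60 = 5.131 rad/s
For an in-line slider-crank, x = r cosθ + √(L² − r² sin²θ), so v = −rω sinθ·[1 + r cosθ/√(L² − r² sin²θ)].
With r = 0.0791 m, L = 0.3133 m, θ = 141.1°: √(L² − r² sin²θ) = 0.30934 m.
v = −0.0791·5.131·0.62796·[1 + 0.0791·-0.77824/0.30934] = -0.20416 m/s.
|v| = 0.20416 m/s.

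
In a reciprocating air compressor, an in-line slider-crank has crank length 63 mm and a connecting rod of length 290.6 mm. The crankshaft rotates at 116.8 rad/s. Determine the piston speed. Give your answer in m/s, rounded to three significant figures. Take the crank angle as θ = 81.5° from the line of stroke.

ω = 116.8 rad/s
For an in-line slider-crank, x = r cosθ + √(L² − r² sin²θ), so v = −rω sinθ·[1 + r cosθ/√(L² − r² sin²θ)].
With r = 0.063 m, L = 0.2906 m, θ = 81.5°: √(L² − r² sin²θ) = 0.28384 m.
v = −0.063·116.8·0.98902·[1 + 0.063·0.14781/0.28384] = -7.5163 m/s.
|v| = 7.5163 m/s.

7.52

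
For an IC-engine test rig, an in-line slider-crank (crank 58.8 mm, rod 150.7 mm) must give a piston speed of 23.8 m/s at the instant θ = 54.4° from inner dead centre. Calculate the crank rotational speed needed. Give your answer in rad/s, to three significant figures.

402

For an in-line slider-crank, |v_piston| = rω|sinθ|·[1 + r cosθ/√(L² − r² sin²θ)].
With r = 0.0588 m, L = 0.1507 m, θ = 54.4°: the bracketed kinematic factor |dx/dθ| = 0.059261 m.
ω = v/|dx/dθ| = 23.8/0.059261 = 401.61 rad/s.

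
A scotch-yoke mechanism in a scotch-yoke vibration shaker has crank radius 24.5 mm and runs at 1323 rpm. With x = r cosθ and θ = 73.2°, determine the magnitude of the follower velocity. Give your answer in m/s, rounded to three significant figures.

ω = 138.5 rad/s (from 1323 rpm).
x = r cosθ ⇒ ẋ = −rω sinθ.
|v| = rω|sinθ| = 0.0245·138.5·|sin 73.2°| = 3.2495 m/s.

3.25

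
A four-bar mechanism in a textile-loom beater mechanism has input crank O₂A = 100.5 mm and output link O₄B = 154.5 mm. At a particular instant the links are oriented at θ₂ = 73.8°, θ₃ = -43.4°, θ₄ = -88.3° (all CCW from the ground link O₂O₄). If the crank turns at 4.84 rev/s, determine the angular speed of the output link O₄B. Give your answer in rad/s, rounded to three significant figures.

24.9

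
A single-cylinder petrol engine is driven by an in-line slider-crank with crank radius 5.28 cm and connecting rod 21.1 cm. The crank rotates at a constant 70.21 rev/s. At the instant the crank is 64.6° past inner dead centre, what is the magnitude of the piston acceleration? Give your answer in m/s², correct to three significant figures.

2770

ω = 2π·70.2 = 441.1 rad/s
x(θ) = r cosθ + √(L² − r² sin²θ); with ω constant, a = ω²·d²x/dθ².
d²x/dθ² = −r cosθ − r²(cos2θ)/√u − r⁴ sin²2θ/(4u^{3/2}),  u = L² − r² sin²θ = 0.0422461 m².
Substituting r = 0.0528 m, L = 0.211 m, θ = 64.6°: d²x/dθ² = -0.01421 m.
a = ω²·d²x/dθ² = (441.1)²·(-0.01421) = -2765.3 m/s²;  |a| = 2765.3 m/s².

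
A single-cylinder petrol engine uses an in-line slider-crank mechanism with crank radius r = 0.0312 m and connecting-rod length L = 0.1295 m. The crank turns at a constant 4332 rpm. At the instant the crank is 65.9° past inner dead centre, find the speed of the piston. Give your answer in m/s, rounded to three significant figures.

ω = 2π·4332/60 = 453.6 rad/s
For an in-line slider-crank, x = r cosθ + √(L² − r² sin²θ), so v = −rω sinθ·[1 + r cosθ/√(L² − r² sin²θ)].
With r = 0.0312 m, L = 0.1295 m, θ = 65.9°: √(L² − r² sin²θ) = 0.12633 m.
v = −0.0312·453.6·0.91283·[1 + 0.0312·0.40833/0.12633] = -14.223 m/s.
|v| = 14.223 m/s.

14.2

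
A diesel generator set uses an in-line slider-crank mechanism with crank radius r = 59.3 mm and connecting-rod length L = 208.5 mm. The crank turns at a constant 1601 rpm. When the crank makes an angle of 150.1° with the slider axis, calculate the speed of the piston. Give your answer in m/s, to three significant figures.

ω = 2π·1601/60 = 167.7 rad/s
For an in-line slider-crank, x = r cosθ + √(L² − r² sin²θ), so v = −rω sinθ·[1 + r cosθ/√(L² − r² sin²θ)].
With r = 0.0593 m, L = 0.2085 m, θ = 150.1°: √(L² − r² sin²θ) = 0.20639 m.
v = −0.0593·167.7·0.49849·[1 + 0.0593·-0.86690/0.20639] = -3.7216 m/s.
|v| = 3.7216 m/s.

3.72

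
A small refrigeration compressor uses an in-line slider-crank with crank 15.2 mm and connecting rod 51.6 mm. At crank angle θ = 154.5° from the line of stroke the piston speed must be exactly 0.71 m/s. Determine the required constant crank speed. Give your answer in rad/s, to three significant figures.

For an in-line slider-crank, |v_piston| = rω|sinθ|·[1 + r cosθ/√(L² − r² sin²θ)].
With r = 0.0152 m, L = 0.0516 m, θ = 154.5°: the bracketed kinematic factor |dx/dθ| = 0.0047898 m.
ω = v/|dx/dθ| = 0.71/0.0047898 = 148.23 rad/s.

148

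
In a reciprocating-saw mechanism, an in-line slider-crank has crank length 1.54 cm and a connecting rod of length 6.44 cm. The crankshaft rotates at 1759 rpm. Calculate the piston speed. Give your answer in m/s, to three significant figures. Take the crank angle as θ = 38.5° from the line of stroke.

2.10

ω = 2π·1759/60 = 184.2 rad/s
For an in-line slider-crank, x = r cosθ + √(L² − r² sin²θ), so v = −rω sinθ·[1 + r cosθ/√(L² − r² sin²θ)].
With r = 0.0154 m, L = 0.0644 m, θ = 38.5°: √(L² − r² sin²θ) = 0.063682 m.
v = −0.0154·184.2·0.62251·[1 + 0.0154·0.78261/0.063682] = -2.1001 m/s.
|v| = 2.1001 m/s.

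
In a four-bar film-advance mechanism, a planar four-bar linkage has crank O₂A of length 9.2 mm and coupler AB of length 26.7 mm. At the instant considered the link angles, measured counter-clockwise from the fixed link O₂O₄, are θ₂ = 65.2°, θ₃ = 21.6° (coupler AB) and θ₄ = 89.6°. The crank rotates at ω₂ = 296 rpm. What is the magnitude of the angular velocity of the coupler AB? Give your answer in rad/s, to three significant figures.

ω₂ = 31 rad/s (from 296 rpm).
Differentiating the loop-closure r₂e^{iθ₂}+r₃e^{iθ₃}=r₁+r₄e^{iθ₄} gives r₂ω₂e^{iθ₂}+r₃ω₃e^{iθ₃}=r₄ω₄e^{iθ₄}.
Eliminating the other unknown: ω₃ = r₂ω₂ sin(θ₄−θ₂) / [r₃ sin(θ₃−θ₄)].
Numerator sine = +0.41310; denominator sine = -0.92718.
Result = 0.0092·31·(+0.41310) / (0.0267·(-0.92718)) = -4.7587 rad/s; magnitude 4.7587 rad/s.

4.76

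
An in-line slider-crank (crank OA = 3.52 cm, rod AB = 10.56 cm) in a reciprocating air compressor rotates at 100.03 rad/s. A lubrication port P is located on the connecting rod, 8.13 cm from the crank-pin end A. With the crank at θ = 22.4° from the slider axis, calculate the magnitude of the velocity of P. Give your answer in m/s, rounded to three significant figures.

ω = 100 rad/s.  Crank-pin speed |V_A| = rω = 3.5211 m/s, perpendicular to OA.
Rod angle: sinφ = −(r/L) sinθ ⇒ φ = -7.298°; ω_rod = −rω cosθ/√(L²−r²sin²θ) = -31.079 rad/s.
V_P = V_A + ω_rod × AP, with AP = 0.0813 m along the rod.
Components: V_Px = −rω sinθ − a·ω_rod·sinφ = -1.6627 m/s;  V_Py = rω cosθ + a·ω_rod·cosφ = +0.74911 m/s.
|V_P| = √(V_Px² + V_Py²) = 1.8237 m/s.

1.82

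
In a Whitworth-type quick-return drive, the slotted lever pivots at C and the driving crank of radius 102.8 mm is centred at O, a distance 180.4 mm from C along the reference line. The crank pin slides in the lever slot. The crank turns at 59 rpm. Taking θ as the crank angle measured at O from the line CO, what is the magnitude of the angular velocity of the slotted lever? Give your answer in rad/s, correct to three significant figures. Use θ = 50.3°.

ω = 6.178 rad/s (from 59 rpm).
Crank pin A relative to C: A = (d + r cosθ, r sinθ); lever angle φ = atan2(r sinθ, d + r cosθ).
Differentiating tanφ: φ̇ = rω(d cosθ + r)/(d² + r² + 2dr cosθ).
d² + r² + 2dr cosθ = |CA|² = 0.0668041 m²;  d cosθ + r = +0.21803 m.
|ω_lever| = |0.1028·6.178·+0.21803| / 0.0668041 = 2.073 rad/s.

2.07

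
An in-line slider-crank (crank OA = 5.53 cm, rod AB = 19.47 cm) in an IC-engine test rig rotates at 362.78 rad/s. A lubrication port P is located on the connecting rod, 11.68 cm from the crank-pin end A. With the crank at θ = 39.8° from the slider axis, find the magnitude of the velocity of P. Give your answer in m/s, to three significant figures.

15.8

ω = 362.8 rad/s.  Crank-pin speed |V_A| = rω = 20.062 m/s, perpendicular to OA.
Rod angle: sinφ = −(r/L) sinθ ⇒ φ = -10.475°; ω_rod = −rω cosθ/√(L²−r²sin²θ) = -80.505 rad/s.
V_P = V_A + ω_rod × AP, with AP = 0.1168 m along the rod.
Components: V_Px = −rω sinθ − a·ω_rod·sinφ = -14.551 m/s;  V_Py = rω cosθ + a·ω_rod·cosφ = +6.1668 m/s.
|V_P| = √(V_Px² + V_Py²) = 15.804 m/s.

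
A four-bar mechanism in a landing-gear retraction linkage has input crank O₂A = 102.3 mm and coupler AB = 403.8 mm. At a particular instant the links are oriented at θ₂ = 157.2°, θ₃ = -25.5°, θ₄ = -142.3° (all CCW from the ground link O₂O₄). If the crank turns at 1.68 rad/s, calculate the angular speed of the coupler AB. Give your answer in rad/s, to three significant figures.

ω₂ = 1.68 rad/s
Differentiating the loop-closure r₂e^{iθ₂}+r₃e^{iθ₃}=r₁+r₄e^{iθ₄} gives r₂ω₂e^{iθ₂}+r₃ω₃e^{iθ₃}=r₄ω₄e^{iθ₄}.
Eliminating the other unknown: ω₃ = r₂ω₂ sin(θ₄−θ₂) / [r₃ sin(θ₃−θ₄)].
Numerator sine = +0.87036; denominator sine = +0.89259.
Result = 0.1023·1.68·(+0.87036) / (0.4038·(+0.89259)) = +0.41502 rad/s; magnitude 0.41502 rad/s.

0.415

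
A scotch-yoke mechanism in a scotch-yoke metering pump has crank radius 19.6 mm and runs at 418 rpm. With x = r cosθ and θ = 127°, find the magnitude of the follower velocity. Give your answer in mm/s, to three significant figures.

ω = 43.77 rad/s (from 418 rpm).
x = r cosθ ⇒ ẋ = −rω sinθ.
|v| = rω|sinθ| = 0.0196·43.77·|sin 127°| = 0.68519 m/s = 685.19 mm/s.

685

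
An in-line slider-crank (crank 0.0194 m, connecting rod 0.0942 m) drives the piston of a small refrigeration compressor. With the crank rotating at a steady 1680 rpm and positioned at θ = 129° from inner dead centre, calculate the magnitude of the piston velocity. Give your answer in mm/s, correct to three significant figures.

2300

ω = 2π·1680/60 = 175.9 rad/s
For an in-line slider-crank, x = r cosθ + √(L² − r² sin²θ), so v = −rω sinθ·[1 + r cosθ/√(L² − r² sin²θ)].
With r = 0.0194 m, L = 0.0942 m, θ = 129°: √(L² − r² sin²θ) = 0.092986 m.
v = −0.0194·175.9·0.77715·[1 + 0.0194·-0.62932/0.092986] = -2.3042 m/s.
|v| = 2.3042 m/s = 2304.2 mm/s.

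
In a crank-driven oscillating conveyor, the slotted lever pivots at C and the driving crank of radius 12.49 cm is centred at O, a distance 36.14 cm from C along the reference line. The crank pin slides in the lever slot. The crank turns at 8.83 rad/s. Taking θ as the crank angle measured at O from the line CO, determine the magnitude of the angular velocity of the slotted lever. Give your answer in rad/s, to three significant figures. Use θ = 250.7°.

ω = 8.83 rad/s
Crank pin A relative to C: A = (d + r cosθ, r sinθ); lever angle φ = atan2(r sinθ, d + r cosθ).
Differentiating tanφ: φ̇ = rω(d cosθ + r)/(d² + r² + 2dr cosθ).
d² + r² + 2dr cosθ = |CA|² = 0.116372 m²;  d cosθ + r = +0.0054521 m.
|ω_lever| = |0.1249·8.83·+0.0054521| / 0.116372 = 0.05167 rad/s.

0.0517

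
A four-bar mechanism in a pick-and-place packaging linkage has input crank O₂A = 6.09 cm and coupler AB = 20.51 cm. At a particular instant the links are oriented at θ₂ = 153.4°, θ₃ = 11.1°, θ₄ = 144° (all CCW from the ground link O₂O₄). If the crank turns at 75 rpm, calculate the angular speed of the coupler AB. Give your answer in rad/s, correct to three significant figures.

ω₂ = 7.854 rad/s (from 75 rpm).
Differentiating the loop-closure r₂e^{iθ₂}+r₃e^{iθ₃}=r₁+r₄e^{iθ₄} gives r₂ω₂e^{iθ₂}+r₃ω₃e^{iθ₃}=r₄ω₄e^{iθ₄}.
Eliminating the other unknown: ω₃ = r₂ω₂ sin(θ₄−θ₂) / [r₃ sin(θ₃−θ₄)].
Numerator sine = -0.16333; denominator sine = -0.73254.
Result = 0.0609·7.854·(-0.16333) / (0.2051·(-0.73254)) = +0.51995 rad/s; magnitude 0.51995 rad/s.

0.520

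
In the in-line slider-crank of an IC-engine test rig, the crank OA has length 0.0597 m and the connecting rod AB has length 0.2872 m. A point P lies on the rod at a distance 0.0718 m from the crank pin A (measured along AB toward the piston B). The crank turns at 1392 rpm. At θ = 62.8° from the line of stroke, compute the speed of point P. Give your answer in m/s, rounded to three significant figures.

ω = 145.8 rad/s.  Crank-pin speed |V_A| = rω = 8.7025 m/s, perpendicular to OA.
Rod angle: sinφ = −(r/L) sinθ ⇒ φ = -10.654°; ω_rod = −rω cosθ/√(L²−r²sin²θ) = -14.094 rad/s.
V_P = V_A + ω_rod × AP, with AP = 0.0718 m along the rod.
Components: V_Px = −rω sinθ − a·ω_rod·sinφ = -7.9272 m/s;  V_Py = rω cosθ + a·ω_rod·cosφ = +2.9834 m/s.
|V_P| = √(V_Px² + V_Py²) = 8.47 m/s.

8.47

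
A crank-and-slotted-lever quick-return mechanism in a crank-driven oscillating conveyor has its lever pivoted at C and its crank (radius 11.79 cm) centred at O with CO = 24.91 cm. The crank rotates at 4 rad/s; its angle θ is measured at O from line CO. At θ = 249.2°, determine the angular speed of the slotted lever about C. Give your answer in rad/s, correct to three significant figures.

0.252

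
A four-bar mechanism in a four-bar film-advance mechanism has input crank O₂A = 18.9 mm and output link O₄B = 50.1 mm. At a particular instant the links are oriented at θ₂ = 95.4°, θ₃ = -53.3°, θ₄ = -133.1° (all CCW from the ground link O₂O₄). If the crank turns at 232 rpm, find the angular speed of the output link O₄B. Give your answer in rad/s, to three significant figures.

4.84

ω₂ = 24.29 rad/s (from 232 rpm).
Differentiating the loop-closure r₂e^{iθ₂}+r₃e^{iθ₃}=r₁+r₄e^{iθ₄} gives r₂ω₂e^{iθ₂}+r₃ω₃e^{iθ₃}=r₄ω₄e^{iθ₄}.
Eliminating the other unknown: ω₄ = r₂ω₂ sin(θ₂−θ₃) / [r₄ sin(θ₄−θ₃)].
Numerator sine = +0.51952; denominator sine = -0.98420.
Result = 0.0189·24.29·(+0.51952) / (0.0501·(-0.98420)) = -4.8379 rad/s; magnitude 4.8379 rad/s.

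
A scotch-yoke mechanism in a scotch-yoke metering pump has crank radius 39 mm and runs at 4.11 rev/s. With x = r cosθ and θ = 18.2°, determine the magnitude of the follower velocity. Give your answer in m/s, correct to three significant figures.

0.315

ω = 25.82 rad/s (from 4.11 rev/s).
x = r cosθ ⇒ ẋ = −rω sinθ.
|v| = rω|sinθ| = 0.039·25.82·|sin 18.2°| = 0.31456 m/s.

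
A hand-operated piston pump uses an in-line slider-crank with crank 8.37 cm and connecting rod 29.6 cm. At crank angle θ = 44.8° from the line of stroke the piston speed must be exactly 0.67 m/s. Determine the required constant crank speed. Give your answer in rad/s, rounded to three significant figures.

For an in-line slider-crank, |v_piston| = rω|sinθ|·[1 + r cosθ/√(L² − r² sin²θ)].
With r = 0.0837 m, L = 0.296 m, θ = 44.8°: the bracketed kinematic factor |dx/dθ| = 0.071054 m.
ω = v/|dx/dθ| = 0.67/0.071054 = 9.4295 rad/s.

9.43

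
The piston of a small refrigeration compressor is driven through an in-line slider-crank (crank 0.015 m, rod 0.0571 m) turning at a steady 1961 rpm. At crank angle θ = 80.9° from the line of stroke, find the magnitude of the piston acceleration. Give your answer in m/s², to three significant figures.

63.1

ω = 2π·1961/60 = 205.4 rad/s
x(θ) = r cosθ + √(L² − r² sin²θ); with ω constant, a = ω²·d²x/dθ².
d²x/dθ² = −r cosθ − r²(cos2θ)/√u − r⁴ sin²2θ/(4u^{3/2}),  u = L² − r² sin²θ = 0.00304104 m².
Substituting r = 0.015 m, L = 0.0571 m, θ = 80.9°: d²x/dθ² = +0.0014963 m.
a = ω²·d²x/dθ² = (205.4)²·(+0.0014963) = +63.098 m/s²;  |a| = 63.098 m/s².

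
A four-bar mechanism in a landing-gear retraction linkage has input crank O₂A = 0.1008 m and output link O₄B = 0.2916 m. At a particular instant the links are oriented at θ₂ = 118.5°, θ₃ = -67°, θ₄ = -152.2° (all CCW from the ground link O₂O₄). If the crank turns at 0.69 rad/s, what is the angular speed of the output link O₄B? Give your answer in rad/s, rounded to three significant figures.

ω₂ = 0.69 rad/s
Differentiating the loop-closure r₂e^{iθ₂}+r₃e^{iθ₃}=r₁+r₄e^{iθ₄} gives r₂ω₂e^{iθ₂}+r₃ω₃e^{iθ₃}=r₄ω₄e^{iθ₄}.
Eliminating the other unknown: ω₄ = r₂ω₂ sin(θ₂−θ₃) / [r₄ sin(θ₄−θ₃)].
Numerator sine = -0.09585; denominator sine = -0.99649.
Result = 0.1008·0.69·(-0.09585) / (0.2916·(-0.99649)) = +0.022941 rad/s; magnitude 0.022941 rad/s.

0.0229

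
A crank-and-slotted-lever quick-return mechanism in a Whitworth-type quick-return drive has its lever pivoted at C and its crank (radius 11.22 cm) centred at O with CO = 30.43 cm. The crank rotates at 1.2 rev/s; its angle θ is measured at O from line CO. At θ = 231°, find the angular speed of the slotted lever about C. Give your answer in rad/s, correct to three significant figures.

1.08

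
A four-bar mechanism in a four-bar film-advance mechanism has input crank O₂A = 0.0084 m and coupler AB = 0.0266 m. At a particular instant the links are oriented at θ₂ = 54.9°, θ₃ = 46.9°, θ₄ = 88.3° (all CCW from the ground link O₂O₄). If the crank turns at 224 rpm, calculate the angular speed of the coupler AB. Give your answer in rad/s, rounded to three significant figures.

ω₂ = 23.46 rad/s (from 224 rpm).
Differentiating the loop-closure r₂e^{iθ₂}+r₃e^{iθ₃}=r₁+r₄e^{iθ₄} gives r₂ω₂e^{iθ₂}+r₃ω₃e^{iθ₃}=r₄ω₄e^{iθ₄}.
Eliminating the other unknown: ω₃ = r₂ω₂ sin(θ₄−θ₂) / [r₃ sin(θ₃−θ₄)].
Numerator sine = +0.55048; denominator sine = -0.66131.
Result = 0.0084·23.46·(+0.55048) / (0.0266·(-0.66131)) = -6.1661 rad/s; magnitude 6.1661 rad/s.

6.17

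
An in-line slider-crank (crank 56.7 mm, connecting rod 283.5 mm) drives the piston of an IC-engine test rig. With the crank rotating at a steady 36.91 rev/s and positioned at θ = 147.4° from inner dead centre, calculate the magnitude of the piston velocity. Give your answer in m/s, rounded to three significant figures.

ω = 2π·36.9 = 231.9 rad/s
For an in-line slider-crank, x = r cosθ + √(L² − r² sin²θ), so v = −rω sinθ·[1 + r cosθ/√(L² − r² sin²θ)].
With r = 0.0567 m, L = 0.2835 m, θ = 147.4°: √(L² − r² sin²θ) = 0.28185 m.
v = −0.0567·231.9·0.53877·[1 + 0.0567·-0.84245/0.28185] = -5.8839 m/s.
|v| = 5.8839 m/s.

5.88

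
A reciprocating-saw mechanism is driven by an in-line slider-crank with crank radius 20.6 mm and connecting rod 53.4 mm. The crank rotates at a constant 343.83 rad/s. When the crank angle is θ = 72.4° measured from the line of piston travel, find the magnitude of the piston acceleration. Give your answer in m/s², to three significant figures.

74.7

ω = 343.8 rad/s
x(θ) = r cosθ + √(L² − r² sin²θ); with ω constant, a = ω²·d²x/dθ².
d²x/dθ² = −r cosθ − r²(cos2θ)/√u − r⁴ sin²2θ/(4u^{3/2}),  u = L² − r² sin²θ = 0.002466 m².
Substituting r = 0.0206 m, L = 0.0534 m, θ = 72.4°: d²x/dθ² = +0.00063194 m.
a = ω²·d²x/dθ² = (343.8)²·(+0.00063194) = +74.708 m/s²;  |a| = 74.708 m/s².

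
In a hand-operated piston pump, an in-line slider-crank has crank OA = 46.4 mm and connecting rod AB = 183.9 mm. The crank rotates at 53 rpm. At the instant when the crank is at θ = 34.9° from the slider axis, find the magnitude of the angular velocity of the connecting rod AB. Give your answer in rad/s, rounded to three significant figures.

ω = 5.55 rad/s (converted from 53 rpm).
The rod makes angle φ with the slider axis where L sinφ = r sinθ; differentiating, L cosφ·φ̇ = r ω cosθ.
L cosφ = √(L² − r² sin²θ) = 0.18197 m.
|ω_rod| = r ω |cosθ| / √(L² − r² sin²θ) = 0.0464·5.55·0.82015/0.18197 = 1.1607 rad/s.

1.16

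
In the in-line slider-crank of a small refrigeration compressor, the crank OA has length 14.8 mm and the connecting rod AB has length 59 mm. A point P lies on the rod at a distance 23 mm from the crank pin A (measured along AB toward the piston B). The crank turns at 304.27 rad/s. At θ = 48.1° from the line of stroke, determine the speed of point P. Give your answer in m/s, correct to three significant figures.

ω = 304.3 rad/s.  Crank-pin speed |V_A| = rω = 4.5032 m/s, perpendicular to OA.
Rod angle: sinφ = −(r/L) sinθ ⇒ φ = -10.761°; ω_rod = −rω cosθ/√(L²−r²sin²θ) = -51.885 rad/s.
V_P = V_A + ω_rod × AP, with AP = 0.023 m along the rod.
Components: V_Px = −rω sinθ − a·ω_rod·sinφ = -3.5746 m/s;  V_Py = rω cosθ + a·ω_rod·cosφ = +1.835 m/s.
|V_P| = √(V_Px² + V_Py²) = 4.0181 m/s.

4.02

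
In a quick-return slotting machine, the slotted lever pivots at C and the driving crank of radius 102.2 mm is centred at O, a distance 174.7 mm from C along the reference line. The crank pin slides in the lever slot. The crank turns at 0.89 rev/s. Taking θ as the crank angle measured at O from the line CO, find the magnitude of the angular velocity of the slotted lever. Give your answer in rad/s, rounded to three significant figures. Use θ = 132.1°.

ω = 5.592 rad/s (from 0.89 rev/s).
Crank pin A relative to C: A = (d + r cosθ, r sinθ); lever angle φ = atan2(r sinθ, d + r cosθ).
Differentiating tanφ: φ̇ = rω(d cosθ + r)/(d² + r² + 2dr cosθ).
d² + r² + 2dr cosθ = |CA|² = 0.0170249 m²;  d cosθ + r = -0.014924 m.
|ω_lever| = |0.1022·5.592·-0.014924| / 0.0170249 = 0.50097 rad/s.

0.501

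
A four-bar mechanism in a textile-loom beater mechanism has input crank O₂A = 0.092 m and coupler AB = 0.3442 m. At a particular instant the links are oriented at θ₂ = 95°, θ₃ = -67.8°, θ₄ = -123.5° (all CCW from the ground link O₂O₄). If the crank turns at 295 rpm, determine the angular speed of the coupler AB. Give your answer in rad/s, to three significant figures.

ω₂ = 30.89 rad/s (from 295 rpm).
Differentiating the loop-closure r₂e^{iθ₂}+r₃e^{iθ₃}=r₁+r₄e^{iθ₄} gives r₂ω₂e^{iθ₂}+r₃ω₃e^{iθ₃}=r₄ω₄e^{iθ₄}.
Eliminating the other unknown: ω₃ = r₂ω₂ sin(θ₄−θ₂) / [r₃ sin(θ₃−θ₄)].
Numerator sine = +0.62251; denominator sine = +0.82610.
Result = 0.092·30.89·(+0.62251) / (0.3442·(+0.82610)) = +6.2222 rad/s; magnitude 6.2222 rad/s.

6.22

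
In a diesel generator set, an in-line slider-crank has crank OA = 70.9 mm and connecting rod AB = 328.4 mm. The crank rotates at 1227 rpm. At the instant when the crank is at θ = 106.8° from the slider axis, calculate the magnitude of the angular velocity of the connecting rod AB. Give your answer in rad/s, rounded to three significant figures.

ω = 128.5 rad/s (converted from 1227 rpm).
The rod makes angle φ with the slider axis where L sinφ = r sinθ; differentiating, L cosφ·φ̇ = r ω cosθ.
L cosφ = √(L² − r² sin²θ) = 0.32131 m.
|ω_rod| = r ω |cosθ| / √(L² − r² sin²θ) = 0.0709·128.5·0.28903/0.32131 = 8.1949 rad/s.

8.19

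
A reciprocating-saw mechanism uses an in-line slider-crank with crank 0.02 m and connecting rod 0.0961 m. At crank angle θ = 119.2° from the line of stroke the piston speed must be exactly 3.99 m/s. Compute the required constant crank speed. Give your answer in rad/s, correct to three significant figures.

For an in-line slider-crank, |v_piston| = rω|sinθ|·[1 + r cosθ/√(L² − r² sin²θ)].
With r = 0.02 m, L = 0.0961 m, θ = 119.2°: the bracketed kinematic factor |dx/dθ| = 0.015656 m.
ω = v/|dx/dθ| = 3.99/0.015656 = 254.86 rad/s.

255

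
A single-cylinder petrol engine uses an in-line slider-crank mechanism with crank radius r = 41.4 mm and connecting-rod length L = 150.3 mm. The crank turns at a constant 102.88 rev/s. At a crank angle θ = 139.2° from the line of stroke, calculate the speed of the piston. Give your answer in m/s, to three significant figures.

ω = 2π·103 = 646.4 rad/s
For an in-line slider-crank, x = r cosθ + √(L² − r² sin²θ), so v = −rω sinθ·[1 + r cosθ/√(L² − r² sin²θ)].
With r = 0.0414 m, L = 0.1503 m, θ = 139.2°: √(L² − r² sin²θ) = 0.14785 m.
v = −0.0414·646.4·0.65342·[1 + 0.0414·-0.75700/0.14785] = -13.78 m/s.
|v| = 13.78 m/s.

13.8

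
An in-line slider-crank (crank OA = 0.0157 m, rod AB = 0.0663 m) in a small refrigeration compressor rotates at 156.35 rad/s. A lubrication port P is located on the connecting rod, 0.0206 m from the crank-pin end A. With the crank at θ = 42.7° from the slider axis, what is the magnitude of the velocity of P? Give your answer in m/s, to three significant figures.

ω = 156.3 rad/s.  Crank-pin speed |V_A| = rω = 2.4547 m/s, perpendicular to OA.
Rod angle: sinφ = −(r/L) sinθ ⇒ φ = -9.241°; ω_rod = −rω cosθ/√(L²−r²sin²θ) = -27.567 rad/s.
V_P = V_A + ω_rod × AP, with AP = 0.0206 m along the rod.
Components: V_Px = −rω sinθ − a·ω_rod·sinφ = -1.7559 m/s;  V_Py = rω cosθ + a·ω_rod·cosφ = +1.2435 m/s.
|V_P| = √(V_Px² + V_Py²) = 2.1516 m/s.

2.15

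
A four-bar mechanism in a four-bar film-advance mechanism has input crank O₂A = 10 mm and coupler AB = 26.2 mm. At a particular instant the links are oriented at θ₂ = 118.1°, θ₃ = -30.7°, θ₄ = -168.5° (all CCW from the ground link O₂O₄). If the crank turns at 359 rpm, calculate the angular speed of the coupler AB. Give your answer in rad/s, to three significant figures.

20.5

ω₂ = 37.59 rad/s (from 359 rpm).
Differentiating the loop-closure r₂e^{iθ₂}+r₃e^{iθ₃}=r₁+r₄e^{iθ₄} gives r₂ω₂e^{iθ₂}+r₃ω₃e^{iθ₃}=r₄ω₄e^{iθ₄}.
Eliminating the other unknown: ω₃ = r₂ω₂ sin(θ₄−θ₂) / [r₃ sin(θ₃−θ₄)].
Numerator sine = +0.95832; denominator sine = +0.67172.
Result = 0.01·37.59·(+0.95832) / (0.0262·(+0.67172)) = +20.471 rad/s; magnitude 20.471 rad/s.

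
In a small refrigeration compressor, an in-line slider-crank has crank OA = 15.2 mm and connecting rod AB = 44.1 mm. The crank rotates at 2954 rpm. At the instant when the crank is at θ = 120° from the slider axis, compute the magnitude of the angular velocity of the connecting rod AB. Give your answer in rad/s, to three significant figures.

ω = 309.3 rad/s (converted from 2954 rpm).
The rod makes angle φ with the slider axis where L sinφ = r sinθ; differentiating, L cosφ·φ̇ = r ω cosθ.
L cosφ = √(L² − r² sin²θ) = 0.04209 m.
|ω_rod| = r ω |cosθ| / √(L² − r² sin²θ) = 0.0152·309.3·0.50000/0.04209 = 55.857 rad/s.

55.9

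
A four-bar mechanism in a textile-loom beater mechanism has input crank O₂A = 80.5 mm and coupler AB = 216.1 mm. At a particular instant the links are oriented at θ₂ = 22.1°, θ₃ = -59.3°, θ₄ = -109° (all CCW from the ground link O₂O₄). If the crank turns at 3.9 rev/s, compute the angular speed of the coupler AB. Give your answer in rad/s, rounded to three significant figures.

9.02

ω₂ = 24.5 rad/s (from 3.9 rev/s).
Differentiating the loop-closure r₂e^{iθ₂}+r₃e^{iθ₃}=r₁+r₄e^{iθ₄} gives r₂ω₂e^{iθ₂}+r₃ω₃e^{iθ₃}=r₄ω₄e^{iθ₄}.
Eliminating the other unknown: ω₃ = r₂ω₂ sin(θ₄−θ₂) / [r₃ sin(θ₃−θ₄)].
Numerator sine = -0.75356; denominator sine = +0.76267.
Result = 0.0805·24.5·(-0.75356) / (0.2161·(+0.76267)) = -9.0192 rad/s; magnitude 9.0192 rad/s.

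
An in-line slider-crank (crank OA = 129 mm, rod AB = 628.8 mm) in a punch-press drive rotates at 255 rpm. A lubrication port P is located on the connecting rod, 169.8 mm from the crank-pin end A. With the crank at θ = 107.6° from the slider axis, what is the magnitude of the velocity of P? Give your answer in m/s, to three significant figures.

3.32

ω = 26.7 rad/s.  Crank-pin speed |V_A| = rω = 3.4448 m/s, perpendicular to OA.
Rod angle: sinφ = −(r/L) sinθ ⇒ φ = -11.277°; ω_rod = −rω cosθ/√(L²−r²sin²θ) = +1.6891 rad/s.
V_P = V_A + ω_rod × AP, with AP = 0.1698 m along the rod.
Components: V_Px = −rω sinθ − a·ω_rod·sinφ = -3.2274 m/s;  V_Py = rω cosθ + a·ω_rod·cosφ = -0.76032 m/s.
|V_P| = √(V_Px² + V_Py²) = 3.3158 m/s.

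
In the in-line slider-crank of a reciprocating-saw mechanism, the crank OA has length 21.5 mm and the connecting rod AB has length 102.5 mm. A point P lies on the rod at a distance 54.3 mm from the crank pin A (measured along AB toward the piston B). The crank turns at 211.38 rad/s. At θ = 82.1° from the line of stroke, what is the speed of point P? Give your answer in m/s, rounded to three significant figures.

ω = 211.4 rad/s.  Crank-pin speed |V_A| = rω = 4.5447 m/s, perpendicular to OA.
Rod angle: sinφ = −(r/L) sinθ ⇒ φ = -11.991°; ω_rod = −rω cosθ/√(L²−r²sin²θ) = -6.23 rad/s.
V_P = V_A + ω_rod × AP, with AP = 0.0543 m along the rod.
Components: V_Px = −rω sinθ − a·ω_rod·sinφ = -4.5718 m/s;  V_Py = rω cosθ + a·ω_rod·cosφ = +0.29373 m/s.
|V_P| = √(V_Px² + V_Py²) = 4.5812 m/s.

4.58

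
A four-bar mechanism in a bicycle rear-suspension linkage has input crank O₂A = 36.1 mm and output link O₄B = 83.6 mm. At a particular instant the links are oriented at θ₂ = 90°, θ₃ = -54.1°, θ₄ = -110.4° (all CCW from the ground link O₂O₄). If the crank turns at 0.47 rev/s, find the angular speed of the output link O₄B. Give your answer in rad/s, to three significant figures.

0.899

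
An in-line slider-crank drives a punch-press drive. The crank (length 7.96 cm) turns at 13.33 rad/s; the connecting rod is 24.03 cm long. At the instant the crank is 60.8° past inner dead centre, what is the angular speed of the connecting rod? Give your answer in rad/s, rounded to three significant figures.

ω = 13.33 rad/s
The rod makes angle φ with the slider axis where L sinφ = r sinθ; differentiating, L cosφ·φ̇ = r ω cosθ.
L cosφ = √(L² − r² sin²θ) = 0.23003 m.
|ω_rod| = r ω |cosθ| / √(L² − r² sin²θ) = 0.0796·13.33·0.48786/0.23003 = 2.2503 rad/s.

2.25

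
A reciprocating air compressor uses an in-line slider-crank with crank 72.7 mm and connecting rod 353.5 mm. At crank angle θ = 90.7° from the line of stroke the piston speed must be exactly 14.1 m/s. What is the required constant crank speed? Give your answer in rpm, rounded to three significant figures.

1860

For an in-line slider-crank, |v_piston| = rω|sinθ|·[1 + r cosθ/√(L² − r² sin²θ)].
With r = 0.0727 m, L = 0.3535 m, θ = 90.7°: the bracketed kinematic factor |dx/dθ| = 0.072508 m.
ω = v/|dx/dθ| = 14.1/0.072508 = 194.46 rad/s.
N = 60ω/(2π) = 1857 rpm.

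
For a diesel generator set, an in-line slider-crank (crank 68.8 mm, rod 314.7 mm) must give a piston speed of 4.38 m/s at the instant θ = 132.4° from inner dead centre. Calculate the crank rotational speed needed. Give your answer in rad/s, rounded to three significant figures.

For an in-line slider-crank, |v_piston| = rω|sinθ|·[1 + r cosθ/√(L² − r² sin²θ)].
With r = 0.0688 m, L = 0.3147 m, θ = 132.4°: the bracketed kinematic factor |dx/dθ| = 0.043217 m.
ω = v/|dx/dθ| = 4.38/0.043217 = 101.35 rad/s.

101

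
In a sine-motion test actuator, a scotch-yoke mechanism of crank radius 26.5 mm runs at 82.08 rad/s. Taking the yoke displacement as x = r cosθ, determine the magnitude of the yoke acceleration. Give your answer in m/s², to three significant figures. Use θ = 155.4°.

162

ω = 82.08 rad/s
x = r cosθ ⇒ ẍ = −rω² cosθ (ω constant).
|a| = rω²|cosθ| = 0.0265·(82.08)²·|cos 155.4°| = 162.33 m/s².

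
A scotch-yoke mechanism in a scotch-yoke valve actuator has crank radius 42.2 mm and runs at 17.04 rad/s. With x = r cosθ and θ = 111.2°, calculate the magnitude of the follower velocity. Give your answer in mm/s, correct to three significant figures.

ω = 17.04 rad/s
x = r cosθ ⇒ ẋ = −rω sinθ.
|v| = rω|sinθ| = 0.0422·17.04·|sin 111.2°| = 0.67042 m/s = 670.42 mm/s.

670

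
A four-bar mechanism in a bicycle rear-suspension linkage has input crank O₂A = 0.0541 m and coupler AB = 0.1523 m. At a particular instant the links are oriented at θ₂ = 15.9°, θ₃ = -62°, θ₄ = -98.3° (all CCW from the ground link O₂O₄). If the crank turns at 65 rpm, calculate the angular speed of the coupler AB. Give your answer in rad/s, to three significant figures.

ω₂ = 6.807 rad/s (from 65 rpm).
Differentiating the loop-closure r₂e^{iθ₂}+r₃e^{iθ₃}=r₁+r₄e^{iθ₄} gives r₂ω₂e^{iθ₂}+r₃ω₃e^{iθ₃}=r₄ω₄e^{iθ₄}.
Eliminating the other unknown: ω₃ = r₂ω₂ sin(θ₄−θ₂) / [r₃ sin(θ₃−θ₄)].
Numerator sine = -0.91212; denominator sine = +0.59201.
Result = 0.0541·6.807·(-0.91212) / (0.1523·(+0.59201)) = -3.7253 rad/s; magnitude 3.7253 rad/s.

3.73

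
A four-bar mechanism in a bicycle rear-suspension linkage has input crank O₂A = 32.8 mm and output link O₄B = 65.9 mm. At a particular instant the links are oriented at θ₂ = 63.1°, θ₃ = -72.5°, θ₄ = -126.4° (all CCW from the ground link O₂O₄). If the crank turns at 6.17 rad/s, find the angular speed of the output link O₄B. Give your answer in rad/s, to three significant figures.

2.66

ω₂ = 6.17 rad/s
Differentiating the loop-closure r₂e^{iθ₂}+r₃e^{iθ₃}=r₁+r₄e^{iθ₄} gives r₂ω₂e^{iθ₂}+r₃ω₃e^{iθ₃}=r₄ω₄e^{iθ₄}.
Eliminating the other unknown: ω₄ = r₂ω₂ sin(θ₂−θ₃) / [r₄ sin(θ₄−θ₃)].
Numerator sine = +0.69966; denominator sine = -0.80799.
Result = 0.0328·6.17·(+0.69966) / (0.0659·(-0.80799)) = -2.6592 rad/s; magnitude 2.6592 rad/s.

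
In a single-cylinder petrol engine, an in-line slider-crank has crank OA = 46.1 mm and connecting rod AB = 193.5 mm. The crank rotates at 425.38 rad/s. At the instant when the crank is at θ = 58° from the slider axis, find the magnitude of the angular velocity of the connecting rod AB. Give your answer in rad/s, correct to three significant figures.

ω = 425.4 rad/s
The rod makes angle φ with the slider axis where L sinφ = r sinθ; differentiating, L cosφ·φ̇ = r ω cosθ.
L cosφ = √(L² − r² sin²θ) = 0.18951 m.
|ω_rod| = r ω |cosθ| / √(L² − r² sin²θ) = 0.0461·425.4·0.52992/0.18951 = 54.835 rad/s.

54.8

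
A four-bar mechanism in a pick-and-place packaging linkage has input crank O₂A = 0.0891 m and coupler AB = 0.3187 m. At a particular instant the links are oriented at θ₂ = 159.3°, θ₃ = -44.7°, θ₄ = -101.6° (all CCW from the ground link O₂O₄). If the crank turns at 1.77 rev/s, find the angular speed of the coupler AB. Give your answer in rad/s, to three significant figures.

3.66

ω₂ = 11.12 rad/s (from 1.77 rev/s).
Differentiating the loop-closure r₂e^{iθ₂}+r₃e^{iθ₃}=r₁+r₄e^{iθ₄} gives r₂ω₂e^{iθ₂}+r₃ω₃e^{iθ₃}=r₄ω₄e^{iθ₄}.
Eliminating the other unknown: ω₃ = r₂ω₂ sin(θ₄−θ₂) / [r₃ sin(θ₃−θ₄)].
Numerator sine = +0.98741; denominator sine = +0.83772.
Result = 0.0891·11.12·(+0.98741) / (0.3187·(+0.83772)) = +3.6648 rad/s; magnitude 3.6648 rad/s.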